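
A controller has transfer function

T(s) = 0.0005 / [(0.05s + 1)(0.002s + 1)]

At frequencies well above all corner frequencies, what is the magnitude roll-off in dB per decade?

Each pole contributes −20 dB/decade at high frequency; each zero contributes +20 dB/decade.
Net: 0 zero(s) − 2 pole(s) → -40 dB/decade.

-40 dB/decade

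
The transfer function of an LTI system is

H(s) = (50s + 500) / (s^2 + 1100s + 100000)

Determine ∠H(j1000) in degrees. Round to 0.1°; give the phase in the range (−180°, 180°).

-39.9°

Substitute s = j1000:
Numerator: 50(j1000) + 500 = 500 + j50000
Denominator: (j1000)^2 + 1100(j1000) + 100000 = -900000 + j1100000
|N| = √(500² + 50000²) ≈ 50002, ∠N ≈ 89.43°
|D| = √(900000² + 1100000²) ≈ 1.4213e+06, ∠D ≈ 129.29°
∠H = 89.43° − 129.29° = -39.86°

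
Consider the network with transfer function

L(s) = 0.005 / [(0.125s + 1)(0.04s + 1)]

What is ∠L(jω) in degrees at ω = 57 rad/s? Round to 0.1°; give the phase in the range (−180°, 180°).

-148.3°

At ω = 57 rad/s:
pole (1 + j57·0.125) = 1 + j7.125 → |·| ≈ 7.1948, ∠ ≈ 82.01°
pole (1 + j57·0.04) = 1 + j2.28 → |·| ≈ 2.4897, ∠ ≈ 66.32°
∠L = (0°) − (82.01° + 66.32°) = -148.33°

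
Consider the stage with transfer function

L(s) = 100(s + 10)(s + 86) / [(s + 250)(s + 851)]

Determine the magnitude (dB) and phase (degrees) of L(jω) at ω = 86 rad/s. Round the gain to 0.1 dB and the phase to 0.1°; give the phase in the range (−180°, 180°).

13.4 dB, 103.6°

At s = jω = j86:
zero (s+10): 10 + j86 → |·| = √(10²+86²) = √7496 ≈ 86.579, ∠ = arctan(86/10) ≈ 83.37°
zero (s+86): 86 + j86 → |·| = √(86²+86²) = √14792 ≈ 121.62, ∠ = arctan(86/86) ≈ 45.00°
pole (s+250): 250 + j86 → |·| = √(250²+86²) = √69896 ≈ 264.38, ∠ = arctan(86/250) ≈ 18.98°
pole (s+851): 851 + j86 → |·| = √(851²+86²) = √731597 ≈ 855.33, ∠ = arctan(86/851) ≈ 5.77°
|L| = 100 · 10530 / 2.2613e+05 ≈ 4.6566
Gain = 20 log₁₀(4.6566) ≈ 13.36 dB
∠L = 128.37° − 24.75° = 103.62°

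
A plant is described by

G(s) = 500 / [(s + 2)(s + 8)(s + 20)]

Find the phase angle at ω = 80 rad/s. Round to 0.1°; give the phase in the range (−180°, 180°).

At s = jω = j80:
pole (s+2): 2 + j80 → |·| = √(2²+80²) = √6404 ≈ 80.025, ∠ = arctan(80/2) ≈ 88.57°
pole (s+8): 8 + j80 → |·| = √(8²+80²) = √6464 ≈ 80.399, ∠ = arctan(80/8) ≈ 84.29°
pole (s+20): 20 + j80 → |·| = √(20²+80²) = √6800 ≈ 82.462, ∠ = arctan(80/20) ≈ 75.96°
∠G = 0.00° − 248.82° = -248.82° ≡ 111.18° (principal value)

111.2°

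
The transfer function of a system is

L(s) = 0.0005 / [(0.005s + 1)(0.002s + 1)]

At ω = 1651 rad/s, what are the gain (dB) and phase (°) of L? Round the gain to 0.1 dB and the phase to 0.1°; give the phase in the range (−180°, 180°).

At ω = 1651 rad/s:
pole (1 + j1651·0.005) = 1 + j8.255 → |·| ≈ 8.3153, ∠ ≈ 83.09°
pole (1 + j1651·0.002) = 1 + j3.302 → |·| ≈ 3.4501, ∠ ≈ 73.15°
|L| = 0.0005 · 1 / (8.3153 · 3.4501) ≈ 1.7429e-05
Gain = 20 log₁₀(1.7429e-05) ≈ -95.17 dB
∠L = (0°) − (83.09° + 73.15°) = -156.24°

-95.2 dB, -156.2°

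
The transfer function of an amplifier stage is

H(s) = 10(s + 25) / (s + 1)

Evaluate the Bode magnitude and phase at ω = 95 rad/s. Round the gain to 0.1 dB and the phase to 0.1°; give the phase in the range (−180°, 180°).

At s = jω = j95:
zero (s+25): 25 + j95 → |·| = √(25²+95²) = √9650 ≈ 98.234, ∠ = arctan(95/25) ≈ 75.26°
pole (s+1): 1 + j95 → |·| = √(1²+95²) = √9026 ≈ 95.005, ∠ = arctan(95/1) ≈ 89.40°
|H| = 10 · 98.234 / 95.005 ≈ 10.34
Gain = 20 log₁₀(10.34) ≈ 20.29 dB
∠H = 75.26° − 89.40° = -14.14°

20.3 dB, -14.1°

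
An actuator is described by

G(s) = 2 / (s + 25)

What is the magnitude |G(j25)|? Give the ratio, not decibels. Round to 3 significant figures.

0.0566

At s = jω = j25:
pole (s+25): 25 + j25 → |·| = √(25²+25²) = √1250 ≈ 35.355, ∠ = arctan(25/25) ≈ 45.00°
|G| = 2 / 35.355 ≈ 0.056569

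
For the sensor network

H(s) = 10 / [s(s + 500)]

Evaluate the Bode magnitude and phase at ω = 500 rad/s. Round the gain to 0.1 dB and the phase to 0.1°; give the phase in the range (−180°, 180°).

At s = jω = j500:
pole (s+500): 500 + j500 → |·| = √(500²+500²) = √500000 ≈ 707.11, ∠ = arctan(500/500) ≈ 45.00°
pole at origin: |s| = 500, ∠ = 90.00° (in denominator)
|H| = 10 / 3.5356e+05 ≈ 2.8284e-05
Gain = 20 log₁₀(2.8284e-05) ≈ -90.97 dB
∠H = 0.00° − 135.00° = -135.00°

-91.0 dB, -135.0°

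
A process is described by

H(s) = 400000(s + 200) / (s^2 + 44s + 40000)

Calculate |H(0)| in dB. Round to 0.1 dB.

66.0 dB

H(0) = 400000·200 / 40000 = 2000
20 log₁₀(2000) ≈ 66.02 dB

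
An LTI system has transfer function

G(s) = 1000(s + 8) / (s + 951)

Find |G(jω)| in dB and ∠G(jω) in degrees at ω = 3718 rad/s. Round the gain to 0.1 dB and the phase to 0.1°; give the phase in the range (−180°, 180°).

At s = jω = j3718:
zero (s+8): 8 + j3718 → |·| = √(8²+3718²) = √13823588 ≈ 3718, ∠ = arctan(3718/8) ≈ 89.88°
pole (s+951): 951 + j3718 → |·| = √(951²+3718²) = √14727925 ≈ 3837.7, ∠ = arctan(3718/951) ≈ 75.65°
|G| = 1000 · 3718 / 3837.7 ≈ 968.81
Gain = 20 log₁₀(968.81) ≈ 59.72 dB
∠G = 89.88° − 75.65° = 14.23°

59.7 dB, 14.2°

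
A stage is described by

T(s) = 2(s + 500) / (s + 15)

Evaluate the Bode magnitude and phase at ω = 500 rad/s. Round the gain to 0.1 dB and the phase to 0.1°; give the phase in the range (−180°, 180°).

9.0 dB, -43.3°

At s = jω = j500:
zero (s+500): 500 + j500 → |·| = √(500²+500²) = √500000 ≈ 707.11, ∠ = arctan(500/500) ≈ 45.00°
pole (s+15): 15 + j500 → |·| = √(15²+500²) = √250225 ≈ 500.22, ∠ = arctan(500/15) ≈ 88.28°
|T| = 2 · 707.11 / 500.22 ≈ 2.8272
Gain = 20 log₁₀(2.8272) ≈ 9.03 dB
∠T = 45.00° − 88.28° = -43.28°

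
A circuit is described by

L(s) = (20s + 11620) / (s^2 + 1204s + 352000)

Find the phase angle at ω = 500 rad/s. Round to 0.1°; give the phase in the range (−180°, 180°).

-39.7°

Substitute s = j500:
Numerator: 20(j500) + 11620 = 11620 + j10000
Denominator: (j500)^2 + 1204(j500) + 352000 = 102000 + j602000
|N| = √(11620² + 10000²) ≈ 15331, ∠N ≈ 40.71°
|D| = √(102000² + 602000²) ≈ 6.1058e+05, ∠D ≈ 80.38°
∠L = 40.71° − 80.38° = -39.67°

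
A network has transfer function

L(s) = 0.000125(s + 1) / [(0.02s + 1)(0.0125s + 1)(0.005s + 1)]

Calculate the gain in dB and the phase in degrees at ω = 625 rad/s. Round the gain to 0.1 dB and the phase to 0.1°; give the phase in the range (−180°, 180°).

-72.4 dB, -150.5°

At ω = 625 rad/s:
zero (1 + j625·1) = 1 + j625 → |·| ≈ 625, ∠ ≈ 89.91°
pole (1 + j625·0.02) = 1 + j12.5 → |·| ≈ 12.54, ∠ ≈ 85.43°
pole (1 + j625·0.0125) = 1 + j7.8125 → |·| ≈ 7.8762, ∠ ≈ 82.71°
pole (1 + j625·0.005) = 1 + j3.125 → |·| ≈ 3.2811, ∠ ≈ 72.26°
|L| = 0.000125 · 625 / (12.54 · 7.8762 · 3.2811) ≈ 0.00024108
Gain = 20 log₁₀(0.00024108) ≈ -72.36 dB
∠L = (89.91°) − (85.43° + 82.71° + 72.26°) = -150.49°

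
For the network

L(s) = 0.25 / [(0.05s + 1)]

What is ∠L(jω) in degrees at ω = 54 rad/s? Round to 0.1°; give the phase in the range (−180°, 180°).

-69.7°

At ω = 54 rad/s:
pole (1 + j54·0.05) = 1 + j2.7 → |·| ≈ 2.8792, ∠ ≈ 69.68°
∠L = (0°) − (69.68°) = -69.68°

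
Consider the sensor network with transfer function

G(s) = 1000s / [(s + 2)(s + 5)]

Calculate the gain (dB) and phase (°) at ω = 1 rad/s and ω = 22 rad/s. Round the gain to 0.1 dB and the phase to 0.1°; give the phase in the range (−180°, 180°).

At s = jω = j1:
zero at origin: s = j1 → |·| = 1, ∠ = 90.00°
pole (s+2): 2 + j1 → |·| = √(2²+1²) = √5 ≈ 2.2361, ∠ = arctan(1/2) ≈ 26.57°
pole (s+5): 5 + j1 → |·| = √(5²+1²) = √26 ≈ 5.099, ∠ = arctan(1/5) ≈ 11.31°
|G| = 1000 · 1 / 11.402 ≈ 87.704
Gain = 20 log₁₀(87.704) ≈ 38.86 dB
∠G = 90.00° − 37.88° = 52.12°

At s = jω = j22:
zero at origin: s = j22 → |·| = 22, ∠ = 90.00°
pole (s+2): 2 + j22 → |·| = √(2²+22²) = √488 ≈ 22.091, ∠ = arctan(22/2) ≈ 84.81°
pole (s+5): 5 + j22 → |·| = √(5²+22²) = √509 ≈ 22.561, ∠ = arctan(22/5) ≈ 77.20°
|G| = 1000 · 22 / 498.4 ≈ 44.141
Gain = 20 log₁₀(44.141) ≈ 32.90 dB
∠G = 90.00° − 162.01° = -72.01°

ω = 1: 38.9 dB, 52.1°; ω = 22: 32.9 dB, -72.0°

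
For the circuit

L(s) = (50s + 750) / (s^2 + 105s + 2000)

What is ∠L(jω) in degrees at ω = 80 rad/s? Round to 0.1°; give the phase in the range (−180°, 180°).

Substitute s = j80:
Numerator: 50(j80) + 750 = 750 + j4000
Denominator: (j80)^2 + 105(j80) + 2000 = -4400 + j8400
|N| = √(750² + 4000²) ≈ 4069.7, ∠N ≈ 79.38°
|D| = √(4400² + 8400²) ≈ 9482.6, ∠D ≈ 117.65°
∠L = 79.38° − 117.65° = -38.27°

-38.3°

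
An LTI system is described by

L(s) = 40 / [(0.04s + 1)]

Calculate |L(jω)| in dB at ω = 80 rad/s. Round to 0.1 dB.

21.5 dB

At ω = 80 rad/s:
pole (1 + j80·0.04) = 1 + j3.2 → |·| ≈ 3.3526, ∠ ≈ 72.65°
|L| = 40 · 1 / (3.3526) ≈ 11.931
Gain = 20 log₁₀(11.931) ≈ 21.53 dB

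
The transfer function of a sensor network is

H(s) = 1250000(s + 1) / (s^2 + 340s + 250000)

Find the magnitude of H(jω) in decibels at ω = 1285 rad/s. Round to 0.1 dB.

At s = jω = j1285:
zero (s+1): 1 + j1285 → |·| = √(1²+1285²) = √1651226 ≈ 1285, ∠ = arctan(1285/1) ≈ 89.96°
quadratic: (j1285)² + 340·j1285 + 250000 = -1401225 + j436900 → |·| ≈ 1.4678e+06, ∠ ≈ 162.68°
|H| = 1250000 · 1285 / 1.4678e+06 ≈ 1094.3
Gain = 20 log₁₀(1094.3) ≈ 60.78 dB

60.8 dB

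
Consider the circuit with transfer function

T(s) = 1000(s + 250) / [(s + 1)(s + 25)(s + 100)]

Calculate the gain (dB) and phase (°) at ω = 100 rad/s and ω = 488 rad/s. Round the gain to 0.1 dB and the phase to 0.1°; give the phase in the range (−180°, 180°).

At s = jω = j100:
zero (s+250): 250 + j100 → |·| = √(250²+100²) = √72500 ≈ 269.26, ∠ = arctan(100/250) ≈ 21.80°
pole (s+1): 1 + j100 → |·| = √(1²+100²) = √10001 ≈ 100, ∠ = arctan(100/1) ≈ 89.43°
pole (s+25): 25 + j100 → |·| = √(25²+100²) = √10625 ≈ 103.08, ∠ = arctan(100/25) ≈ 75.96°
pole (s+100): 100 + j100 → |·| = √(100²+100²) = √20000 ≈ 141.42, ∠ = arctan(100/100) ≈ 45.00°
|T| = 1000 · 269.26 / 1.4578e+06 ≈ 0.1847
Gain = 20 log₁₀(0.1847) ≈ -14.67 dB
∠T = 21.80° − 210.39° = -188.59° ≡ 171.41° (principal value)

At s = jω = j488:
zero (s+250): 250 + j488 → |·| = √(250²+488²) = √300644 ≈ 548.31, ∠ = arctan(488/250) ≈ 62.87°
pole (s+1): 1 + j488 → |·| = √(1²+488²) = √238145 ≈ 488, ∠ = arctan(488/1) ≈ 89.88°
pole (s+25): 25 + j488 → |·| = √(25²+488²) = √238769 ≈ 488.64, ∠ = arctan(488/25) ≈ 87.07°
pole (s+100): 100 + j488 → |·| = √(100²+488²) = √248144 ≈ 498.14, ∠ = arctan(488/100) ≈ 78.42°
|T| = 1000 · 548.31 / 1.1878e+08 ≈ 0.0046162
Gain = 20 log₁₀(0.0046162) ≈ -46.71 dB
∠T = 62.87° − 255.37° = -192.50° ≡ 167.50° (principal value)

ω = 100: -14.7 dB, 171.4°; ω = 488: -46.7 dB, 167.5°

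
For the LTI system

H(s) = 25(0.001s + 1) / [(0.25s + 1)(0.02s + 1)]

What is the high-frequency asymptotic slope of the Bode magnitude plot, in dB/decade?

-20 dB/decade

Each pole contributes −20 dB/decade at high frequency; each zero contributes +20 dB/decade.
Net: 1 zero(s) − 2 pole(s) → -20 dB/decade.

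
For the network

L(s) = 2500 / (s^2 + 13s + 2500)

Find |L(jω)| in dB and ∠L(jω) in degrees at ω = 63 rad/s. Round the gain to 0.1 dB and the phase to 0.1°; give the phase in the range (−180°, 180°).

3.4 dB, -150.9°

At s = jω = j63:
quadratic: (j63)² + 13·j63 + 2500 = -1469 + j819 → |·| ≈ 1681.9, ∠ ≈ 150.86°
|L| = 2500 / 1681.9 ≈ 1.4864
Gain = 20 log₁₀(1.4864) ≈ 3.44 dB
∠L = 0.00° − 150.86° = -150.86°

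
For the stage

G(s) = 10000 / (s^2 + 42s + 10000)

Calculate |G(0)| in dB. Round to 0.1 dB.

0.0 dB

G(0) = 10000 / 10000 = 1
20 log₁₀(1) ≈ 0.00 dB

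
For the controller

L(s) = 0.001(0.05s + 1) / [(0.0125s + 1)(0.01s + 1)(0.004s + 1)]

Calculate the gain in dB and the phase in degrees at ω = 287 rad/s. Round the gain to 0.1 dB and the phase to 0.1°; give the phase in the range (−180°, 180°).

-61.6 dB, -108.1°

At ω = 287 rad/s:
zero (1 + j287·0.05) = 1 + j14.35 → |·| ≈ 14.385, ∠ ≈ 86.01°
pole (1 + j287·0.0125) = 1 + j3.5875 → |·| ≈ 3.7243, ∠ ≈ 74.42°
pole (1 + j287·0.01) = 1 + j2.87 → |·| ≈ 3.0392, ∠ ≈ 70.79°
pole (1 + j287·0.004) = 1 + j1.148 → |·| ≈ 1.5225, ∠ ≈ 48.94°
|L| = 0.001 · 14.385 / (3.7243 · 3.0392 · 1.5225) ≈ 0.00083474
Gain = 20 log₁₀(0.00083474) ≈ -61.57 dB
∠L = (86.01°) − (74.42° + 70.79° + 48.94°) = -108.14°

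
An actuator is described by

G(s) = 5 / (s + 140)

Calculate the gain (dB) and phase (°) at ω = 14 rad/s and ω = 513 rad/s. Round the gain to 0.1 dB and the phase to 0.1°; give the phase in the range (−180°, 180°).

Substitute s = j14:
Numerator: 5 = 5 + j0
Denominator: (j14) + 140 = 140 + j14
|N| = √(5² + 0²) ≈ 5, ∠N ≈ 0.00°
|D| = √(140² + 14²) ≈ 140.7, ∠D ≈ 5.71°
|G| = 5 / 140.7 ≈ 0.035537
Gain = 20 log₁₀(0.035537) ≈ -28.99 dB
∠G = 0.00° − 5.71° = -5.71°

Substitute s = j513:
Numerator: 5 = 5 + j0
Denominator: (j513) + 140 = 140 + j513
|N| = √(5² + 0²) ≈ 5, ∠N ≈ 0.00°
|D| = √(140² + 513²) ≈ 531.76, ∠D ≈ 74.74°
|G| = 5 / 531.76 ≈ 0.0094027
Gain = 20 log₁₀(0.0094027) ≈ -40.53 dB
∠G = 0.00° − 74.74° = -74.74°

ω = 14: -29.0 dB, -5.7°; ω = 513: -40.5 dB, -74.7°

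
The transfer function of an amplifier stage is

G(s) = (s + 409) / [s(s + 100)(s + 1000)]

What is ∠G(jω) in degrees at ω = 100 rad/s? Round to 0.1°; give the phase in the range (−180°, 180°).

-127.0°

At s = jω = j100:
zero (s+409): 409 + j100 → |·| = √(409²+100²) = √177281 ≈ 421.05, ∠ = arctan(100/409) ≈ 13.74°
pole (s+100): 100 + j100 → |·| = √(100²+100²) = √20000 ≈ 141.42, ∠ = arctan(100/100) ≈ 45.00°
pole (s+1000): 1000 + j100 → |·| = √(1000²+100²) = √1010000 ≈ 1005, ∠ = arctan(100/1000) ≈ 5.71°
pole at origin: |s| = 100, ∠ = 90.00° (in denominator)
∠G = 13.74° − 140.71° = -126.97°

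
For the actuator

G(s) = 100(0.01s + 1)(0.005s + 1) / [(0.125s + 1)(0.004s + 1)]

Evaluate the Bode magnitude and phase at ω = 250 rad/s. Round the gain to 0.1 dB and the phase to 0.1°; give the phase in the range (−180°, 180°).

At ω = 250 rad/s:
zero (1 + j250·0.01) = 1 + j2.5 → |·| ≈ 2.6926, ∠ ≈ 68.20°
zero (1 + j250·0.005) = 1 + j1.25 → |·| ≈ 1.6008, ∠ ≈ 51.34°
pole (1 + j250·0.125) = 1 + j31.25 → |·| ≈ 31.266, ∠ ≈ 88.17°
pole (1 + j250·0.004) = 1 + j1 → |·| ≈ 1.4142, ∠ ≈ 45.00°
|G| = 100 · 2.6926 · 1.6008 / (31.266 · 1.4142) ≈ 9.7482
Gain = 20 log₁₀(9.7482) ≈ 19.78 dB
∠G = (68.20° + 51.34°) − (88.17° + 45.00°) = -13.63°

19.8 dB, -13.6°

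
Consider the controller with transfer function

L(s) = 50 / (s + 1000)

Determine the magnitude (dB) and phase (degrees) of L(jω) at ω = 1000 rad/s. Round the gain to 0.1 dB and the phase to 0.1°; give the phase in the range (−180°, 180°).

At s = jω = j1000:
pole (s+1000): 1000 + j1000 → |·| = √(1000²+1000²) = √2000000 ≈ 1414.2, ∠ = arctan(1000/1000) ≈ 45.00°
|L| = 50 / 1414.2 ≈ 0.035356
Gain = 20 log₁₀(0.035356) ≈ -29.03 dB
∠L = 0.00° − 45.00° = -45.00°

-29.0 dB, -45.0°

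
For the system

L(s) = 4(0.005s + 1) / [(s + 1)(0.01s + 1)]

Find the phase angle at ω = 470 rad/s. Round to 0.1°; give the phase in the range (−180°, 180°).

At ω = 470 rad/s:
zero (1 + j470·0.005) = 1 + j2.35 → |·| ≈ 2.5539, ∠ ≈ 66.95°
pole (1 + j470·1) = 1 + j470 → |·| ≈ 470, ∠ ≈ 89.88°
pole (1 + j470·0.01) = 1 + j4.7 → |·| ≈ 4.8052, ∠ ≈ 77.99°
∠L = (66.95°) − (89.88° + 77.99°) = -100.92°

-100.9°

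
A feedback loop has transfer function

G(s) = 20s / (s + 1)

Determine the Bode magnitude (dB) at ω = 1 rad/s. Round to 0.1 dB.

At s = jω = j1:
zero at origin: s = j1 → |·| = 1, ∠ = 90.00°
pole (s+1): 1 + j1 → |·| = √(1²+1²) = √2 ≈ 1.4142, ∠ = arctan(1/1) ≈ 45.00°
|G| = 20 · 1 / 1.4142 ≈ 14.142
Gain = 20 log₁₀(14.142) ≈ 23.01 dB

23.0 dB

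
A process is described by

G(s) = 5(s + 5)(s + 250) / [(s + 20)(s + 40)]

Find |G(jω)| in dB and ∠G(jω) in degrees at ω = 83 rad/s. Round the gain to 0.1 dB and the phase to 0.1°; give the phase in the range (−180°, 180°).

22.9 dB, -35.8°

At s = jω = j83:
zero (s+5): 5 + j83 → |·| = √(5²+83²) = √6914 ≈ 83.15, ∠ = arctan(83/5) ≈ 86.55°
zero (s+250): 250 + j83 → |·| = √(250²+83²) = √69389 ≈ 263.42, ∠ = arctan(83/250) ≈ 18.37°
pole (s+20): 20 + j83 → |·| = √(20²+83²) = √7289 ≈ 85.376, ∠ = arctan(83/20) ≈ 76.45°
pole (s+40): 40 + j83 → |·| = √(40²+83²) = √8489 ≈ 92.136, ∠ = arctan(83/40) ≈ 64.27°
|G| = 5 · 21903 / 7866.2 ≈ 13.922
Gain = 20 log₁₀(13.922) ≈ 22.87 dB
∠G = 104.92° − 140.72° = -35.80°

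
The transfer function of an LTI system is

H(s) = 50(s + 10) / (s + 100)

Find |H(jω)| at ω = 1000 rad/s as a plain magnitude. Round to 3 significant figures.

At s = jω = j1000:
zero (s+10): 10 + j1000 → |·| = √(10²+1000²) = √1000100 ≈ 1000, ∠ = arctan(1000/10) ≈ 89.43°
pole (s+100): 100 + j1000 → |·| = √(100²+1000²) = √1010000 ≈ 1005, ∠ = arctan(1000/100) ≈ 84.29°
|H| = 50 · 1000 / 1005 ≈ 49.751

49.8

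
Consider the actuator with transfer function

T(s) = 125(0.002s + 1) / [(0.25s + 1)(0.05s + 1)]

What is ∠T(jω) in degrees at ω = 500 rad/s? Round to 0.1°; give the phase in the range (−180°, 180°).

At ω = 500 rad/s:
zero (1 + j500·0.002) = 1 + j1 → |·| ≈ 1.4142, ∠ ≈ 45.00°
pole (1 + j500·0.25) = 1 + j125 → |·| ≈ 125, ∠ ≈ 89.54°
pole (1 + j500·0.05) = 1 + j25 → |·| ≈ 25.02, ∠ ≈ 87.71°
∠T = (45.00°) − (89.54° + 87.71°) = -132.25°

-132.3°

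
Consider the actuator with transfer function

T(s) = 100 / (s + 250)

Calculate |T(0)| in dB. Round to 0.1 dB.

-8.0 dB

T(0) = 100 / (250) = 0.4
20 log₁₀(0.4) ≈ -7.96 dB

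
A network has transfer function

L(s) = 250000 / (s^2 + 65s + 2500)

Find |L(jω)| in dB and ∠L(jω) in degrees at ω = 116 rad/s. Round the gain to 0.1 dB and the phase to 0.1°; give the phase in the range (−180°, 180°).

25.5 dB, -145.5°

At s = jω = j116:
quadratic: (j116)² + 65·j116 + 2500 = -10956 + j7540 → |·| ≈ 13300, ∠ ≈ 145.46°
|L| = 250000 / 13300 ≈ 18.797
Gain = 20 log₁₀(18.797) ≈ 25.48 dB
∠L = 0.00° − 145.46° = -145.46°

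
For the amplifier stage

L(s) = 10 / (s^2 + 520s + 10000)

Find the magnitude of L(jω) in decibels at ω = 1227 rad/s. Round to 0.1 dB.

Substitute s = j1227:
Numerator: 10 = 10 + j0
Denominator: (j1227)^2 + 520(j1227) + 10000 = -1495529 + j638040
|N| = √(10² + 0²) ≈ 10, ∠N ≈ 0.00°
|D| = √(1495529² + 638040²) ≈ 1.6259e+06, ∠D ≈ 156.90°
|L| = 10 / 1.6259e+06 ≈ 6.1504e-06
Gain = 20 log₁₀(6.1504e-06) ≈ -104.22 dB

-104.2 dB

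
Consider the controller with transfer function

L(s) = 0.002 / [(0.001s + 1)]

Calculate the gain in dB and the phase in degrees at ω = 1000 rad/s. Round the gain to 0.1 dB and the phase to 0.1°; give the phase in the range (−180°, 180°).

At ω = 1000 rad/s:
pole (1 + j1000·0.001) = 1 + j1 → |·| ≈ 1.4142, ∠ ≈ 45.00°
|L| = 0.002 · 1 / (1.4142) ≈ 0.0014142
Gain = 20 log₁₀(0.0014142) ≈ -56.99 dB
∠L = (0°) − (45.00°) = -45.00°

-57.0 dB, -45.0°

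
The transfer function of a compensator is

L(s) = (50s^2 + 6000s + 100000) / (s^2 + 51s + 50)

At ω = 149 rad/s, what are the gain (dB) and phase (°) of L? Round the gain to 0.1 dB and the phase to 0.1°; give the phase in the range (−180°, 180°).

Substitute s = j149:
Numerator: 50(j149)^2 + 6000(j149) + 100000 = -1010050 + j894000
Denominator: (j149)^2 + 51(j149) + 50 = -22151 + j7599
|N| = √(1010050² + 894000²) ≈ 1.3489e+06, ∠N ≈ 138.49°
|D| = √(22151² + 7599²) ≈ 23418, ∠D ≈ 161.07°
|L| = 1.3489e+06 / 23418 ≈ 57.601
Gain = 20 log₁₀(57.601) ≈ 35.21 dB
∠L = 138.49° − 161.07° = -22.58°

35.2 dB, -22.6°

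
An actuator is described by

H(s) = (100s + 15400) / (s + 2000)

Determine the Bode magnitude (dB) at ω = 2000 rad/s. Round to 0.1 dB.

37.0 dB

Substitute s = j2000:
Numerator: 100(j2000) + 15400 = 15400 + j200000
Denominator: (j2000) + 2000 = 2000 + j2000
|N| = √(15400² + 200000²) ≈ 2.0059e+05, ∠N ≈ 85.60°
|D| = √(2000² + 2000²) ≈ 2828.4, ∠D ≈ 45.00°
|H| = 2.0059e+05 / 2828.4 ≈ 70.92
Gain = 20 log₁₀(70.92) ≈ 37.02 dB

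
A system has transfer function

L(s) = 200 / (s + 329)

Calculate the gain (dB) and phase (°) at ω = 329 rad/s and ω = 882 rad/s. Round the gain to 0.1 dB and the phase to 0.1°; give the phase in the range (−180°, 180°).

At s = jω = j329:
pole (s+329): 329 + j329 → |·| = √(329²+329²) = √216482 ≈ 465.28, ∠ = arctan(329/329) ≈ 45.00°
|L| = 200 / 465.28 ≈ 0.42985
Gain = 20 log₁₀(0.42985) ≈ -7.33 dB
∠L = 0.00° − 45.00° = -45.00°

At s = jω = j882:
pole (s+329): 329 + j882 → |·| = √(329²+882²) = √886165 ≈ 941.36, ∠ = arctan(882/329) ≈ 69.54°
|L| = 200 / 941.36 ≈ 0.21246
Gain = 20 log₁₀(0.21246) ≈ -13.45 dB
∠L = 0.00° − 69.54° = -69.54°

ω = 329: -7.3 dB, -45.0°; ω = 882: -13.5 dB, -69.5°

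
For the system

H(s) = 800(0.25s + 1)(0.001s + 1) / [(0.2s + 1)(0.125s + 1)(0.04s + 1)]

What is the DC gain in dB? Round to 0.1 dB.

H(0) = 800 · 1 / 1 = 800
20 log₁₀(800) ≈ 58.06 dB

58.1 dB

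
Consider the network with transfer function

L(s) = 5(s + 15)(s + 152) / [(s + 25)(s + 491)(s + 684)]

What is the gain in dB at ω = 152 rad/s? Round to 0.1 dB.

At s = jω = j152:
zero (s+15): 15 + j152 → |·| = √(15²+152²) = √23329 ≈ 152.74, ∠ = arctan(152/15) ≈ 84.36°
zero (s+152): 152 + j152 → |·| = √(152²+152²) = √46208 ≈ 214.96, ∠ = arctan(152/152) ≈ 45.00°
pole (s+25): 25 + j152 → |·| = √(25²+152²) = √23729 ≈ 154.04, ∠ = arctan(152/25) ≈ 80.66°
pole (s+491): 491 + j152 → |·| = √(491²+152²) = √264185 ≈ 513.99, ∠ = arctan(152/491) ≈ 17.20°
pole (s+684): 684 + j152 → |·| = √(684²+152²) = √490960 ≈ 700.69, ∠ = arctan(152/684) ≈ 12.53°
|L| = 5 · 32833 / 5.5477e+07 ≈ 0.0029592
Gain = 20 log₁₀(0.0029592) ≈ -50.58 dB

-50.6 dB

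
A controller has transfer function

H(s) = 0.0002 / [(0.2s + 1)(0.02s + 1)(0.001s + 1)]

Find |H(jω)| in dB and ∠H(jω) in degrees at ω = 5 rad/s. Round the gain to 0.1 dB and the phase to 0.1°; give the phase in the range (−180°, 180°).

-77.0 dB, -51.0°

At ω = 5 rad/s:
pole (1 + j5·0.2) = 1 + j1 → |·| ≈ 1.4142, ∠ ≈ 45.00°
pole (1 + j5·0.02) = 1 + j0.1 → |·| ≈ 1.005, ∠ ≈ 5.71°
pole (1 + j5·0.001) = 1 + j0.005 → |·| ≈ 1, ∠ ≈ 0.29°
|H| = 0.0002 · 1 / (1.4142 · 1.005 · 1) ≈ 0.00014072
Gain = 20 log₁₀(0.00014072) ≈ -77.03 dB
∠H = (0°) − (45.00° + 5.71° + 0.29°) = -51.00°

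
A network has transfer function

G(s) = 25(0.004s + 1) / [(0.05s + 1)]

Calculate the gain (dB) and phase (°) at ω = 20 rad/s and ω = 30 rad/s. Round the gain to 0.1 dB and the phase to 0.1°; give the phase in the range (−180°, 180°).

ω = 20: 25.0 dB, -40.4°; ω = 30: 22.9 dB, -49.5°

At ω = 20 rad/s:
zero (1 + j20·0.004) = 1 + j0.08 → |·| ≈ 1.0032, ∠ ≈ 4.57°
pole (1 + j20·0.05) = 1 + j1 → |·| ≈ 1.4142, ∠ ≈ 45.00°
|G| = 25 · 1.0032 / (1.4142) ≈ 17.734
Gain = 20 log₁₀(17.734) ≈ 24.98 dB
∠G = (4.57°) − (45.00°) = -40.43°

At ω = 30 rad/s:
zero (1 + j30·0.004) = 1 + j0.12 → |·| ≈ 1.0072, ∠ ≈ 6.84°
pole (1 + j30·0.05) = 1 + j1.5 → |·| ≈ 1.8028, ∠ ≈ 56.31°
|G| = 25 · 1.0072 / (1.8028) ≈ 13.967
Gain = 20 log₁₀(13.967) ≈ 22.90 dB
∠G = (6.84°) − (56.31°) = -49.47°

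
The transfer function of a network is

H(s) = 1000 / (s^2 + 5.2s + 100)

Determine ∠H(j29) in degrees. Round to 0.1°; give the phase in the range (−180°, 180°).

At s = jω = j29:
quadratic: (j29)² + 5.2·j29 + 100 = -741 + j150.8 → |·| ≈ 756.19, ∠ ≈ 168.50°
∠H = 0.00° − 168.50° = -168.50°

-168.5°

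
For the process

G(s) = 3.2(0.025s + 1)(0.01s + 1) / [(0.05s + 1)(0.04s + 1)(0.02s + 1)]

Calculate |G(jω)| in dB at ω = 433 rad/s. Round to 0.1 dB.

-26.5 dB

At ω = 433 rad/s:
zero (1 + j433·0.025) = 1 + j10.825 → |·| ≈ 10.871, ∠ ≈ 84.72°
zero (1 + j433·0.01) = 1 + j4.33 → |·| ≈ 4.444, ∠ ≈ 77.00°
pole (1 + j433·0.05) = 1 + j21.65 → |·| ≈ 21.673, ∠ ≈ 87.36°
pole (1 + j433·0.04) = 1 + j17.32 → |·| ≈ 17.349, ∠ ≈ 86.70°
pole (1 + j433·0.02) = 1 + j8.66 → |·| ≈ 8.7175, ∠ ≈ 83.41°
|G| = 3.2 · 10.871 · 4.444 / (21.673 · 17.349 · 8.7175) ≈ 0.047164
Gain = 20 log₁₀(0.047164) ≈ -26.53 dB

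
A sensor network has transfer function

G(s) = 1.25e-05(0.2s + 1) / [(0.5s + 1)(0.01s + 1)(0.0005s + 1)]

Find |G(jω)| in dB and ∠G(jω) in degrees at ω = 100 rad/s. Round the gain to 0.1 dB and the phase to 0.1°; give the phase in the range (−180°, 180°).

At ω = 100 rad/s:
zero (1 + j100·0.2) = 1 + j20 → |·| ≈ 20.025, ∠ ≈ 87.14°
pole (1 + j100·0.5) = 1 + j50 → |·| ≈ 50.01, ∠ ≈ 88.85°
pole (1 + j100·0.01) = 1 + j1 → |·| ≈ 1.4142, ∠ ≈ 45.00°
pole (1 + j100·0.0005) = 1 + j0.05 → |·| ≈ 1.0012, ∠ ≈ 2.86°
|G| = 1.25e-05 · 20.025 / (50.01 · 1.4142 · 1.0012) ≈ 3.535e-06
Gain = 20 log₁₀(3.535e-06) ≈ -109.03 dB
∠G = (87.14°) − (88.85° + 45.00° + 2.86°) = -49.57°

-109.0 dB, -49.6°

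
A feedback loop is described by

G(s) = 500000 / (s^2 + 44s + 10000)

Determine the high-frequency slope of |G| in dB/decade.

Each pole contributes −20 dB/decade at high frequency; each zero contributes +20 dB/decade.
Net: 0 zero(s) − 2 pole(s) → -40 dB/decade.

-40 dB/decade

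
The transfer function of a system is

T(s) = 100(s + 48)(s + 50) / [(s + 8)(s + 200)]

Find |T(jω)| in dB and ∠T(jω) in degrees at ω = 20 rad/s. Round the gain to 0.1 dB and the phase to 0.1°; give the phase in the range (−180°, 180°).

36.2 dB, -29.5°

At s = jω = j20:
zero (s+48): 48 + j20 → |·| = √(48²+20²) = √2704 ≈ 52, ∠ = arctan(20/48) ≈ 22.62°
zero (s+50): 50 + j20 → |·| = √(50²+20²) = √2900 ≈ 53.852, ∠ = arctan(20/50) ≈ 21.80°
pole (s+8): 8 + j20 → |·| = √(8²+20²) = √464 ≈ 21.541, ∠ = arctan(20/8) ≈ 68.20°
pole (s+200): 200 + j20 → |·| = √(200²+20²) = √40400 ≈ 201, ∠ = arctan(20/200) ≈ 5.71°
|T| = 100 · 2800.3 / 4329.7 ≈ 64.677
Gain = 20 log₁₀(64.677) ≈ 36.21 dB
∠T = 44.42° − 73.91° = -29.49°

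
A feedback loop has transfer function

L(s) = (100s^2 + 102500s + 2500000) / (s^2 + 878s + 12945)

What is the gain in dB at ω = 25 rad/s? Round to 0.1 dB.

43.0 dB

Substitute s = j25:
Numerator: 100(j25)^2 + 102500(j25) + 2500000 = 2437500 + j2562500
Denominator: (j25)^2 + 878(j25) + 12945 = 12320 + j21950
|N| = √(2437500² + 2562500²) ≈ 3.5366e+06, ∠N ≈ 46.43°
|D| = √(12320² + 21950²) ≈ 25171, ∠D ≈ 60.70°
|L| = 3.5366e+06 / 25171 ≈ 140.5
Gain = 20 log₁₀(140.5) ≈ 42.95 dB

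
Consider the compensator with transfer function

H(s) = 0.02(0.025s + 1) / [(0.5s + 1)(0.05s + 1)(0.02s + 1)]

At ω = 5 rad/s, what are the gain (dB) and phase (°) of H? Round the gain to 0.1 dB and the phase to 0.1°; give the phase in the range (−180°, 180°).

-42.8 dB, -80.8°

At ω = 5 rad/s:
zero (1 + j5·0.025) = 1 + j0.125 → |·| ≈ 1.0078, ∠ ≈ 7.13°
pole (1 + j5·0.5) = 1 + j2.5 → |·| ≈ 2.6926, ∠ ≈ 68.20°
pole (1 + j5·0.05) = 1 + j0.25 → |·| ≈ 1.0308, ∠ ≈ 14.04°
pole (1 + j5·0.02) = 1 + j0.1 → |·| ≈ 1.005, ∠ ≈ 5.71°
|H| = 0.02 · 1.0078 / (2.6926 · 1.0308 · 1.005) ≈ 0.0072259
Gain = 20 log₁₀(0.0072259) ≈ -42.82 dB
∠H = (7.13°) − (68.20° + 14.04° + 5.71°) = -80.82°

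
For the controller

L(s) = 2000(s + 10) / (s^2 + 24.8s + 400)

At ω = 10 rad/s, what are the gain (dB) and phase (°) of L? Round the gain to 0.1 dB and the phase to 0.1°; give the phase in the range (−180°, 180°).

37.2 dB, 5.4°

At s = jω = j10:
zero (s+10): 10 + j10 → |·| = √(10²+10²) = √200 ≈ 14.142, ∠ = arctan(10/10) ≈ 45.00°
quadratic: (j10)² + 24.8·j10 + 400 = 300 + j248 → |·| ≈ 389.24, ∠ ≈ 39.58°
|L| = 2000 · 14.142 / 389.24 ≈ 72.665
Gain = 20 log₁₀(72.665) ≈ 37.23 dB
∠L = 45.00° − 39.58° = 5.42°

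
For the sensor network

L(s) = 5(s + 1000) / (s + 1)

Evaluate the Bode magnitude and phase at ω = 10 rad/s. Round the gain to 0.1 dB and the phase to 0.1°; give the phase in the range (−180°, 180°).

At s = jω = j10:
zero (s+1000): 1000 + j10 → |·| = √(1000²+10²) = √1000100 ≈ 1000, ∠ = arctan(10/1000) ≈ 0.57°
pole (s+1): 1 + j10 → |·| = √(1²+10²) = √101 ≈ 10.05, ∠ = arctan(10/1) ≈ 84.29°
|L| = 5 · 1000 / 10.05 ≈ 497.51
Gain = 20 log₁₀(497.51) ≈ 53.94 dB
∠L = 0.57° − 84.29° = -83.72°

53.9 dB, -83.7°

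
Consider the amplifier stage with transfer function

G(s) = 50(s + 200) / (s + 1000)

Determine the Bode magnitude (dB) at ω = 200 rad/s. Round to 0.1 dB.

22.8 dB

At s = jω = j200:
zero (s+200): 200 + j200 → |·| = √(200²+200²) = √80000 ≈ 282.84, ∠ = arctan(200/200) ≈ 45.00°
pole (s+1000): 1000 + j200 → |·| = √(1000²+200²) = √1040000 ≈ 1019.8, ∠ = arctan(200/1000) ≈ 11.31°
|G| = 50 · 282.84 / 1019.8 ≈ 13.867
Gain = 20 log₁₀(13.867) ≈ 22.84 dB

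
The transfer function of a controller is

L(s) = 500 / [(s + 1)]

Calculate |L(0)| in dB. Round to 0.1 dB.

L(0) = 500 · 1 / 1 = 500
20 log₁₀(500) ≈ 53.98 dB

54.0 dB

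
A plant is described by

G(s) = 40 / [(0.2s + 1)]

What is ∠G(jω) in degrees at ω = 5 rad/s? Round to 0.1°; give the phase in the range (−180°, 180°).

-45.0°

At ω = 5 rad/s:
pole (1 + j5·0.2) = 1 + j1 → |·| ≈ 1.4142, ∠ ≈ 45.00°
∠G = (0°) − (45.00°) = -45.00°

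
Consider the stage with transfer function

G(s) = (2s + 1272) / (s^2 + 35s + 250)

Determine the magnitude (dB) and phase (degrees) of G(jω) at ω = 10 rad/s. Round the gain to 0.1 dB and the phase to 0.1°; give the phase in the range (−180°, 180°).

10.5 dB, -65.9°

Substitute s = j10:
Numerator: 2(j10) + 1272 = 1272 + j20
Denominator: (j10)^2 + 35(j10) + 250 = 150 + j350
|N| = √(1272² + 20²) ≈ 1272.2, ∠N ≈ 0.90°
|D| = √(150² + 350²) ≈ 380.79, ∠D ≈ 66.80°
|G| = 1272.2 / 380.79 ≈ 3.3409
Gain = 20 log₁₀(3.3409) ≈ 10.48 dB
∠G = 0.90° − 66.80° = -65.90°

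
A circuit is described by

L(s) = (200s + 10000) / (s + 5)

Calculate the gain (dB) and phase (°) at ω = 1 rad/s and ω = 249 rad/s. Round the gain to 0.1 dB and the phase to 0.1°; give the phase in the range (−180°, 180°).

ω = 1: 65.9 dB, -10.2°; ω = 249: 46.2 dB, -10.2°

Substitute s = j1:
Numerator: 200(j1) + 10000 = 10000 + j200
Denominator: (j1) + 5 = 5 + j1
|N| = √(10000² + 200²) ≈ 10002, ∠N ≈ 1.15°
|D| = √(5² + 1²) ≈ 5.099, ∠D ≈ 11.31°
|L| = 10002 / 5.099 ≈ 1961.6
Gain = 20 log₁₀(1961.6) ≈ 65.85 dB
∠L = 1.15° − 11.31° = -10.16°

Substitute s = j249:
Numerator: 200(j249) + 10000 = 10000 + j49800
Denominator: (j249) + 5 = 5 + j249
|N| = √(10000² + 49800²) ≈ 50794, ∠N ≈ 78.65°
|D| = √(5² + 249²) ≈ 249.05, ∠D ≈ 88.85°
|L| = 50794 / 249.05 ≈ 203.95
Gain = 20 log₁₀(203.95) ≈ 46.19 dB
∠L = 78.65° − 88.85° = -10.20°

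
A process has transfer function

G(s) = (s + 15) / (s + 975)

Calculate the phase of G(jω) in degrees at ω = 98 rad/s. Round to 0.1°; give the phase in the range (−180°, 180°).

75.6°

At s = jω = j98:
zero (s+15): 15 + j98 → |·| = √(15²+98²) = √9829 ≈ 99.141, ∠ = arctan(98/15) ≈ 81.30°
pole (s+975): 975 + j98 → |·| = √(975²+98²) = √960229 ≈ 979.91, ∠ = arctan(98/975) ≈ 5.74°
∠G = 81.30° − 5.74° = 75.56°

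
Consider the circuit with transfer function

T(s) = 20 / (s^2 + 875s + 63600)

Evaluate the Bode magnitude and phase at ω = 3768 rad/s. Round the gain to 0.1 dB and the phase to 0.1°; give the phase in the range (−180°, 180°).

-117.2 dB, -166.9°

Substitute s = j3768:
Numerator: 20 = 20 + j0
Denominator: (j3768)^2 + 875(j3768) + 63600 = -14134224 + j3297000
|N| = √(20² + 0²) ≈ 20, ∠N ≈ 0.00°
|D| = √(14134224² + 3297000²) ≈ 1.4514e+07, ∠D ≈ 166.87°
|T| = 20 / 1.4514e+07 ≈ 1.378e-06
Gain = 20 log₁₀(1.378e-06) ≈ -117.22 dB
∠T = 0.00° − 166.87° = -166.87°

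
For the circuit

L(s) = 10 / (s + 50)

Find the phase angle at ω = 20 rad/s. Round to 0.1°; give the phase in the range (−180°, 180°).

-21.8°

Substitute s = j20:
Numerator: 10 = 10 + j0
Denominator: (j20) + 50 = 50 + j20
|N| = √(10² + 0²) ≈ 10, ∠N ≈ 0.00°
|D| = √(50² + 20²) ≈ 53.852, ∠D ≈ 21.80°
∠L = 0.00° − 21.80° = -21.80°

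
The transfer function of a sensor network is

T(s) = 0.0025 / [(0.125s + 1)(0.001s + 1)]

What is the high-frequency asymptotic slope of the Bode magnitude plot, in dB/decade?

-40 dB/decade

Each pole contributes −20 dB/decade at high frequency; each zero contributes +20 dB/decade.
Net: 0 zero(s) − 2 pole(s) → -40 dB/decade.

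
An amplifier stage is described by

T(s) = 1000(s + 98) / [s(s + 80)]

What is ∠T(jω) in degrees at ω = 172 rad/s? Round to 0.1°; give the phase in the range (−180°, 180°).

At s = jω = j172:
zero (s+98): 98 + j172 → |·| = √(98²+172²) = √39188 ≈ 197.96, ∠ = arctan(172/98) ≈ 60.33°
pole (s+80): 80 + j172 → |·| = √(80²+172²) = √35984 ≈ 189.69, ∠ = arctan(172/80) ≈ 65.06°
pole at origin: |s| = 172, ∠ = 90.00° (in denominator)
∠T = 60.33° − 155.06° = -94.73°

-94.7°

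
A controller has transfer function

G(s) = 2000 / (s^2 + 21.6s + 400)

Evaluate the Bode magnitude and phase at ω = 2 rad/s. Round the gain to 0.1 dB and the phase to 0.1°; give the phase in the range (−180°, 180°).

At s = jω = j2:
quadratic: (j2)² + 21.6·j2 + 400 = 396 + j43.2 → |·| ≈ 398.35, ∠ ≈ 6.23°
|G| = 2000 / 398.35 ≈ 5.0207
Gain = 20 log₁₀(5.0207) ≈ 14.02 dB
∠G = 0.00° − 6.23° = -6.23°

14.0 dB, -6.2°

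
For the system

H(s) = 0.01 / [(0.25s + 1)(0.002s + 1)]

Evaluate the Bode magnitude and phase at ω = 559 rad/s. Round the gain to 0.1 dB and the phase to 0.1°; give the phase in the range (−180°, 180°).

-86.4 dB, -137.8°

At ω = 559 rad/s:
pole (1 + j559·0.25) = 1 + j139.75 → |·| ≈ 139.75, ∠ ≈ 89.59°
pole (1 + j559·0.002) = 1 + j1.118 → |·| ≈ 1.5, ∠ ≈ 48.19°
|H| = 0.01 · 1 / (139.75 · 1.5) ≈ 4.7704e-05
Gain = 20 log₁₀(4.7704e-05) ≈ -86.43 dB
∠H = (0°) − (89.59° + 48.19°) = -137.78°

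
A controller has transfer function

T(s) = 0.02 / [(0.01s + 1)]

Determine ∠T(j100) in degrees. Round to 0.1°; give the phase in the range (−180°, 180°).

-45.0°

At ω = 100 rad/s:
pole (1 + j100·0.01) = 1 + j1 → |·| ≈ 1.4142, ∠ ≈ 45.00°
∠T = (0°) − (45.00°) = -45.00°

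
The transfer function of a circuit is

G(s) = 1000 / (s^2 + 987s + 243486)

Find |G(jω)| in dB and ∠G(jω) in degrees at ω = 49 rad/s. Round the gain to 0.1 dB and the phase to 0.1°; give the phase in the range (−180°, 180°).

Substitute s = j49:
Numerator: 1000 = 1000 + j0
Denominator: (j49)^2 + 987(j49) + 243486 = 241085 + j48363
|N| = √(1000² + 0²) ≈ 1000, ∠N ≈ 0.00°
|D| = √(241085² + 48363²) ≈ 2.4589e+05, ∠D ≈ 11.34°
|G| = 1000 / 2.4589e+05 ≈ 0.0040669
Gain = 20 log₁₀(0.0040669) ≈ -47.81 dB
∠G = 0.00° − 11.34° = -11.34°

-47.8 dB, -11.3°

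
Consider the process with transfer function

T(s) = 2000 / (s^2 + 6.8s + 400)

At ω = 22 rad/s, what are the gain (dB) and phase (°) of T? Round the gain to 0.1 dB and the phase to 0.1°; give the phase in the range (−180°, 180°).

21.3 dB, -119.3°

At s = jω = j22:
quadratic: (j22)² + 6.8·j22 + 400 = -84 + j149.6 → |·| ≈ 171.57, ∠ ≈ 119.31°
|T| = 2000 / 171.57 ≈ 11.657
Gain = 20 log₁₀(11.657) ≈ 21.33 dB
∠T = 0.00° − 119.31° = -119.31°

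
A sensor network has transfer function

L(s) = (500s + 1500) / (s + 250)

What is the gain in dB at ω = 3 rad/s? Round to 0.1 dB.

18.6 dB

Substitute s = j3:
Numerator: 500(j3) + 1500 = 1500 + j1500
Denominator: (j3) + 250 = 250 + j3
|N| = √(1500² + 1500²) ≈ 2121.3, ∠N ≈ 45.00°
|D| = √(250² + 3²) ≈ 250.02, ∠D ≈ 0.69°
|L| = 2121.3 / 250.02 ≈ 8.4845
Gain = 20 log₁₀(8.4845) ≈ 18.57 dB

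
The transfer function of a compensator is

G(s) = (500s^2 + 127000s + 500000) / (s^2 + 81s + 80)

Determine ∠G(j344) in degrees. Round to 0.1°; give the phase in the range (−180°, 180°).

-23.4°

Substitute s = j344:
Numerator: 500(j344)^2 + 127000(j344) + 500000 = -58668000 + j43688000
Denominator: (j344)^2 + 81(j344) + 80 = -118256 + j27864
|N| = √(58668000² + 43688000²) ≈ 7.3148e+07, ∠N ≈ 143.33°
|D| = √(118256² + 27864²) ≈ 1.2149e+05, ∠D ≈ 166.74°
∠G = 143.33° − 166.74° = -23.41°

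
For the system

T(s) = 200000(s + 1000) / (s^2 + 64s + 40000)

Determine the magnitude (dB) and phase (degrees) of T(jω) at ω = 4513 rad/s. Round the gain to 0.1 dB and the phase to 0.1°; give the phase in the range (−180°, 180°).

33.2 dB, -101.7°

At s = jω = j4513:
zero (s+1000): 1000 + j4513 → |·| = √(1000²+4513²) = √21367169 ≈ 4622.5, ∠ = arctan(4513/1000) ≈ 77.51°
quadratic: (j4513)² + 64·j4513 + 40000 = -20327169 + j288832 → |·| ≈ 2.0329e+07, ∠ ≈ 179.19°
|T| = 200000 · 4622.5 / 2.0329e+07 ≈ 45.477
Gain = 20 log₁₀(45.477) ≈ 33.16 dB
∠T = 77.51° − 179.19° = -101.68°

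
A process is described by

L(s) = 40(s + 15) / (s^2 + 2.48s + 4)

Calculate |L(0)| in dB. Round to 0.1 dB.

43.5 dB

L(0) = 40·15 / 4 = 150
20 log₁₀(150) ≈ 43.52 dB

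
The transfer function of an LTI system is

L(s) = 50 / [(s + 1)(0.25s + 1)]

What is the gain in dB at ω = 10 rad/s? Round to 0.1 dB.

At ω = 10 rad/s:
pole (1 + j10·1) = 1 + j10 → |·| ≈ 10.05, ∠ ≈ 84.29°
pole (1 + j10·0.25) = 1 + j2.5 → |·| ≈ 2.6926, ∠ ≈ 68.20°
|L| = 50 · 1 / (10.05 · 2.6926) ≈ 1.8477
Gain = 20 log₁₀(1.8477) ≈ 5.33 dB

5.3 dB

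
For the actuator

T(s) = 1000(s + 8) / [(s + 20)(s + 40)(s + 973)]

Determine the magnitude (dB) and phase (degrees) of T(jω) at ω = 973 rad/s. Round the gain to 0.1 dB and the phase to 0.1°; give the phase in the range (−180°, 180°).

-62.5 dB, -131.9°

At s = jω = j973:
zero (s+8): 8 + j973 → |·| = √(8²+973²) = √946793 ≈ 973.03, ∠ = arctan(973/8) ≈ 89.53°
pole (s+20): 20 + j973 → |·| = √(20²+973²) = √947129 ≈ 973.21, ∠ = arctan(973/20) ≈ 88.82°
pole (s+40): 40 + j973 → |·| = √(40²+973²) = √948329 ≈ 973.82, ∠ = arctan(973/40) ≈ 87.65°
pole (s+973): 973 + j973 → |·| = √(973²+973²) = √1893458 ≈ 1376, ∠ = arctan(973/973) ≈ 45.00°
|T| = 1000 · 973.03 / 1.3041e+09 ≈ 0.00074613
Gain = 20 log₁₀(0.00074613) ≈ -62.54 dB
∠T = 89.53° − 221.47° = -131.94°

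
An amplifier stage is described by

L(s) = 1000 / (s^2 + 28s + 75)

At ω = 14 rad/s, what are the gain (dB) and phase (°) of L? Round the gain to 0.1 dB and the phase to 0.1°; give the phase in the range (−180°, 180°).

7.7 dB, -107.2°

Substitute s = j14:
Numerator: 1000 = 1000 + j0
Denominator: (j14)^2 + 28(j14) + 75 = -121 + j392
|N| = √(1000² + 0²) ≈ 1000, ∠N ≈ 0.00°
|D| = √(121² + 392²) ≈ 410.25, ∠D ≈ 107.15°
|L| = 1000 / 410.25 ≈ 2.4375
Gain = 20 log₁₀(2.4375) ≈ 7.74 dB
∠L = 0.00° − 107.15° = -107.15°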